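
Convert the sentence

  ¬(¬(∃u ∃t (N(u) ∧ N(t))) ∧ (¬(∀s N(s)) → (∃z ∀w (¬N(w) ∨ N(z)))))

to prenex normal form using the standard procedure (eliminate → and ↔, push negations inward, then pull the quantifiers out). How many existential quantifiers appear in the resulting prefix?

4

Eliminate → and ↔ using ¬ and ∨.
  ¬(¬(∃u ∃t (N(u) ∧ N(t))) ∧ (¬¬(∀s N(s)) ∨ (∃z ∀w (¬N(w) ∨ N(z)))))
Push ¬ through the quantifiers and connectives to reach negation normal form:
  (∃u ∃t (N(u) ∧ N(t))) ∨ (∃s ¬N(s)) ∧ (∀z ∃w (N(w) ∧ ¬N(z)))
Extract every quantifier outward, since the variables are now distinct and don't occur free across branches:
  ∃u ∃t ∃s ∀z ∃w (N(u) ∧ N(t) ∨ ¬N(s) ∧ N(w) ∧ ¬N(z))
The prefix is ∃u ∃t ∃s ∀z ∃w: 1 universal, 4 existential.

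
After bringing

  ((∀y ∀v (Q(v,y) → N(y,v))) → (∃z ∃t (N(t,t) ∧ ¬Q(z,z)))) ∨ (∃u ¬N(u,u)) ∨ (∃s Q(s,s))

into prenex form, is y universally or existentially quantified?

existential

First replace A → B with ¬A ∨ B.
  ¬(∀y ∀v (¬Q(v,y) ∨ N(y,v))) ∨ (∃z ∃t (N(t,t) ∧ ¬Q(z,z))) ∨ (∃u ¬N(u,u)) ∨ (∃s Q(s,s))
Move each ¬ inward, flipping quantifiers it crosses:
  (∃y ∃v (Q(v,y) ∧ ¬N(y,v))) ∨ (∃z ∃t (N(t,t) ∧ ¬Q(z,z))) ∨ (∃u ¬N(u,u)) ∨ (∃s Q(s,s))
All bound variables are already distinct, so no renaming is needed.
Pull the quantifiers to the front (each side's bound variable is not free in the other side):
  ∃y ∃v ∃z ∃t ∃u ∃s (Q(v,y) ∧ ¬N(y,v) ∨ N(t,t) ∧ ¬Q(z,z) ∨ ¬N(u,u) ∨ Q(s,s))
The quantifier ∀y sits under an odd number of negations (counting the antecedent side of each →), so it flips to ∃y.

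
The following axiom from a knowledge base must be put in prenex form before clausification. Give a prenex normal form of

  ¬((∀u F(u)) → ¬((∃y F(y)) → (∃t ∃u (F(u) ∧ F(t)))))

First replace A → B with ¬A ∨ B.
  ¬(¬(∀u F(u)) ∨ ¬(¬(∃y F(y)) ∨ (∃t ∃u (F(u) ∧ F(t)))))
Drive negations inward (¬∀x A ≡ ∃x ¬A, ¬∃x A ≡ ∀x ¬A, De Morgan for ∧/∨):
  (∀u F(u)) ∧ ((∀y ¬F(y)) ∨ (∃t ∃u (F(u) ∧ F(t))))
Rename bound variables to avoid capture: u↦u1.
  (∀u F(u)) ∧ ((∀y ¬F(y)) ∨ (∃t ∃u1 (F(u1) ∧ F(t))))
Finally move all quantifiers to the prefix:
  ∀u ∀y ∃t ∃u1 (F(u) ∧ (¬F(y) ∨ F(u1) ∧ F(t)))

∀u ∀y ∃t ∃u1 (F(u) ∧ (¬F(y) ∨ F(u1) ∧ F(t)))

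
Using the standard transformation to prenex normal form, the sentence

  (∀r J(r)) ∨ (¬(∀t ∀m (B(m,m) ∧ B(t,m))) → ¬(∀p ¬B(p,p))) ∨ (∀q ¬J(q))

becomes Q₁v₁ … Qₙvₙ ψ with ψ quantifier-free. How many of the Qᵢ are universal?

Eliminate → and ↔ using ¬ and ∨.
  (∀r J(r)) ∨ ¬¬(∀t ∀m (B(m,m) ∧ B(t,m))) ∨ ¬(∀p ¬B(p,p)) ∨ (∀q ¬J(q))
Move each ¬ inward, flipping quantifiers it crosses:
  (∀r J(r)) ∨ (∀t ∀m (B(m,m) ∧ B(t,m))) ∨ (∃p B(p,p)) ∨ (∀q ¬J(q))
Pull the quantifiers to the front (each side's bound variable is not free in the other side):
  ∀r ∀t ∀m ∃p ∀q (J(r) ∨ B(m,m) ∧ B(t,m) ∨ B(p,p) ∨ ¬J(q))
The prefix is ∀r ∀t ∀m ∃p ∀q: 4 universal, 1 existential.

4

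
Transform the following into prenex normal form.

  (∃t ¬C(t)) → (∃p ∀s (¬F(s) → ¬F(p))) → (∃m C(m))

∀t ∀p ∃s ∃m (C(t) ∨ ¬F(s) ∧ F(p) ∨ C(m))

Rewrite implications/biconditionals: A → B as ¬A ∨ B.
  ¬(∃t ¬C(t)) ∨ ¬(∃p ∀s (¬¬F(s) ∨ ¬F(p))) ∨ (∃m C(m))
Move each ¬ inward, flipping quantifiers it crosses:
  (∀t C(t)) ∨ (∀p ∃s (¬F(s) ∧ F(p))) ∨ (∃m C(m))
All bound variables are already distinct, so no renaming is needed.
Pull the quantifiers to the front (each side's bound variable is not free in the other side):
  ∀t ∀p ∃s ∃m (C(t) ∨ ¬F(s) ∧ F(p) ∨ C(m))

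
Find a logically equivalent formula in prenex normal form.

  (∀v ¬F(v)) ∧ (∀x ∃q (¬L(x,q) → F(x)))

Eliminate → and ↔ using ¬ and ∨.
  (∀v ¬F(v)) ∧ (∀x ∃q (¬¬L(x,q) ∨ F(x)))
Drive negations inward (¬∀x A ≡ ∃x ¬A, ¬∃x A ≡ ∀x ¬A, De Morgan for ∧/∨):
  (∀v ¬F(v)) ∧ (∀x ∃q (L(x,q) ∨ F(x)))
All bound variables are already distinct, so no renaming is needed.
Extract every quantifier outward, since the variables are now distinct and don't occur free across branches:
  ∀v ∀x ∃q (¬F(v) ∧ (L(x,q) ∨ F(x)))

∀v ∀x ∃q (¬F(v) ∧ (L(x,q) ∨ F(x)))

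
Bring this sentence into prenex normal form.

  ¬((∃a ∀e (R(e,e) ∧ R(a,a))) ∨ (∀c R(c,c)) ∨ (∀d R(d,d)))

∀a ∃e ∃c ∃d ((¬R(e,e) ∨ ¬R(a,a)) ∧ ¬R(c,c) ∧ ¬R(d,d))

Drive negations inward (¬∀x A ≡ ∃x ¬A, ¬∃x A ≡ ∀x ¬A, De Morgan for ∧/∨):
  (∀a ∃e (¬R(e,e) ∨ ¬R(a,a))) ∧ (∃c ¬R(c,c)) ∧ (∃d ¬R(d,d))
Finally move all quantifiers to the prefix:
  ∀a ∃e ∃c ∃d ((¬R(e,e) ∨ ¬R(a,a)) ∧ ¬R(c,c) ∧ ¬R(d,d))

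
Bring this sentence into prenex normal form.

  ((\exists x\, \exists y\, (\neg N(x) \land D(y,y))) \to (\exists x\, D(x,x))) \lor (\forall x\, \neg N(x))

Eliminate → and ↔ using ¬ and ∨.
  \neg (\exists x\, \exists y\, (\neg N(x) \land D(y,y))) \lor (\exists x\, D(x,x)) \lor (\forall x\, \neg N(x))
Drive negations inward (¬∀x A ≡ ∃x ¬A, ¬∃x A ≡ ∀x ¬A, De Morgan for ∧/∨):
  (\forall x\, \forall y\, (N(x) \lor \neg D(y,y))) \lor (\exists x\, D(x,x)) \lor (\forall x\, \neg N(x))
Standardize variables apart so no two quantifiers bind the same name: x↦v1, x↦p.
  (\forall x\, \forall y\, (N(x) \lor \neg D(y,y))) \lor (\exists v1\, D(v1,v1)) \lor (\forall p\, \neg N(p))
Pull the quantifiers to the front (each side's bound variable is not free in the other side):
  \forall x\, \forall y\, \exists v1\, \forall p\, (N(x) \lor \neg D(y,y) \lor D(v1,v1) \lor \neg N(p))

\forall x\, \forall y\, \exists v1\, \forall p\, (N(x) \lor \neg D(y,y) \lor D(v1,v1) \lor \neg N(p))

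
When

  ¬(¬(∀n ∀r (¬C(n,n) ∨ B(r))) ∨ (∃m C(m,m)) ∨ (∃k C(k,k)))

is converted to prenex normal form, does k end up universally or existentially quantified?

Move each ¬ inward, flipping quantifiers it crosses:
  (∀n ∀r (¬C(n,n) ∨ B(r))) ∧ (∀m ¬C(m,m)) ∧ (∀k ¬C(k,k))
All bound variables are already distinct, so no renaming is needed.
Extract every quantifier outward, since the variables are now distinct and don't occur free across branches:
  ∀n ∀r ∀m ∀k ((¬C(n,n) ∨ B(r)) ∧ ¬C(m,m) ∧ ¬C(k,k))
The quantifier ∃k sits under an odd number of negations, so it flips to ∀k.

universal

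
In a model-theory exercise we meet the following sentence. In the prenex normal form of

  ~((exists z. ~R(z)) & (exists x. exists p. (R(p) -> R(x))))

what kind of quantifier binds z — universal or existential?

universal

Rewrite implications/biconditionals: A → B as ¬A ∨ B.
  ~((exists z. ~R(z)) & (exists x. exists p. (~R(p) | R(x))))
Push ¬ through the quantifiers and connectives to reach negation normal form:
  (forall z. R(z)) | (forall x. forall p. (R(p) & ~R(x)))
All bound variables are already distinct, so no renaming is needed.
Pull the quantifiers to the front (each side's bound variable is not free in the other side):
  forall z. forall x. forall p. (R(z) | R(p) & ~R(x))
The quantifier exists z sits under an odd number of negations (counting the antecedent side of each →), so it flips to forall z.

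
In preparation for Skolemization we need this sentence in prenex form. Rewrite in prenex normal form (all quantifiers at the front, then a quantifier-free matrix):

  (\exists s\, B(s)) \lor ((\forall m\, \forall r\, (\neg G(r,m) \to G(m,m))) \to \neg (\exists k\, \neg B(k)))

First replace A → B with ¬A ∨ B.
  (\exists s\, B(s)) \lor \neg (\forall m\, \forall r\, (\neg \neg G(r,m) \lor G(m,m))) \lor \neg (\exists k\, \neg B(k))
Drive negations inward (¬∀x A ≡ ∃x ¬A, ¬∃x A ≡ ∀x ¬A, De Morgan for ∧/∨):
  (\exists s\, B(s)) \lor (\exists m\, \exists r\, (\neg G(r,m) \land \neg G(m,m))) \lor (\forall k\, B(k))
All bound variables are already distinct, so no renaming is needed.
Finally move all quantifiers to the prefix:
  \exists s\, \exists m\, \exists r\, \forall k\, (B(s) \lor \neg G(r,m) \land \neg G(m,m) \lor B(k))

\exists s\, \exists m\, \exists r\, \forall k\, (B(s) \lor \neg G(r,m) \land \neg G(m,m) \lor B(k))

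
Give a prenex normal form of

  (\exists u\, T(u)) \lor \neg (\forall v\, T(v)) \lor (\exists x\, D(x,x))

\exists u\, \exists v\, \exists x\, (T(u) \lor \neg T(v) \lor D(x,x))

Drive negations inward (¬∀x A ≡ ∃x ¬A, ¬∃x A ≡ ∀x ¬A, De Morgan for ∧/∨):
  (\exists u\, T(u)) \lor (\exists v\, \neg T(v)) \lor (\exists x\, D(x,x))
All bound variables are already distinct, so no renaming is needed.
Finally move all quantifiers to the prefix:
  \exists u\, \exists v\, \exists x\, (T(u) \lor \neg T(v) \lor D(x,x))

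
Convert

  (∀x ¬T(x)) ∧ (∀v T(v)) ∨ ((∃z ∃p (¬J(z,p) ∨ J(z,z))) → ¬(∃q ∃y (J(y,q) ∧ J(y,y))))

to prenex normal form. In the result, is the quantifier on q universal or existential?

universal

Eliminate → and ↔ using ¬ and ∨.
  (∀x ¬T(x)) ∧ (∀v T(v)) ∨ ¬(∃z ∃p (¬J(z,p) ∨ J(z,z))) ∨ ¬(∃q ∃y (J(y,q) ∧ J(y,y)))
Push ¬ through the quantifiers and connectives to reach negation normal form:
  (∀x ¬T(x)) ∧ (∀v T(v)) ∨ (∀z ∀p (J(z,p) ∧ ¬J(z,z))) ∨ (∀q ∀y (¬J(y,q) ∨ ¬J(y,y)))
All bound variables are already distinct, so no renaming is needed.
Extract every quantifier outward, since the variables are now distinct and don't occur free across branches:
  ∀x ∀v ∀z ∀p ∀q ∀y (¬T(x) ∧ T(v) ∨ J(z,p) ∧ ¬J(z,z) ∨ ¬J(y,q) ∨ ¬J(y,y))
The quantifier ∃q sits under an odd number of negations (counting the antecedent side of each →), so it flips to ∀q.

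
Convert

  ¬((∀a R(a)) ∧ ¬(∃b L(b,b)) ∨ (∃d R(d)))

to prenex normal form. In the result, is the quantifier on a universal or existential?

Move each ¬ inward, flipping quantifiers it crosses:
  ((∃a ¬R(a)) ∨ (∃b L(b,b))) ∧ (∀d ¬R(d))
Extract every quantifier outward, since the variables are now distinct and don't occur free across branches:
  ∃a ∃b ∀d ((¬R(a) ∨ L(b,b)) ∧ ¬R(d))
The quantifier ∀a sits under an odd number of negations, so it flips to ∃a.

existential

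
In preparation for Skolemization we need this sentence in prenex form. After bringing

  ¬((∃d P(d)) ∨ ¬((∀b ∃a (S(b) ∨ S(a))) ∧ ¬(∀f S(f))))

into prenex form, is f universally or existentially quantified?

Drive negations inward (¬∀x A ≡ ∃x ¬A, ¬∃x A ≡ ∀x ¬A, De Morgan for ∧/∨):
  (∀d ¬P(d)) ∧ (∀b ∃a (S(b) ∨ S(a))) ∧ (∃f ¬S(f))
Pull the quantifiers to the front (each side's bound variable is not free in the other side):
  ∀d ∀b ∃a ∃f (¬P(d) ∧ (S(b) ∨ S(a)) ∧ ¬S(f))
The quantifier ∀f sits under an odd number of negations, so it flips to ∃f.

existential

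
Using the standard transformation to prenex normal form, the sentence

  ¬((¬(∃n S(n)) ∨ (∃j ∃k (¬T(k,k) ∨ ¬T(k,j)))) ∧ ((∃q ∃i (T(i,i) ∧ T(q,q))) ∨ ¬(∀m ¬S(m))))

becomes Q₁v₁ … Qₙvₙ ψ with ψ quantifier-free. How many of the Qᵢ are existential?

Move each ¬ inward, flipping quantifiers it crosses:
  (∃n S(n)) ∧ (∀j ∀k (T(k,k) ∧ T(k,j))) ∨ (∀q ∀i (¬T(i,i) ∨ ¬T(q,q))) ∧ (∀m ¬S(m))
Finally move all quantifiers to the prefix:
  ∃n ∀j ∀k ∀q ∀i ∀m (S(n) ∧ T(k,k) ∧ T(k,j) ∨ (¬T(i,i) ∨ ¬T(q,q)) ∧ ¬S(m))
The prefix is ∃n ∀j ∀k ∀q ∀i ∀m: 5 universal, 1 existential.

1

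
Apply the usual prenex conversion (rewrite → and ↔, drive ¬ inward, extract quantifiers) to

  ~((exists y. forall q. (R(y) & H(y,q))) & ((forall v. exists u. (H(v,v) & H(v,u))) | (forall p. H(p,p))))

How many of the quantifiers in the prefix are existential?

3

Drive negations inward (¬∀x A ≡ ∃x ¬A, ¬∃x A ≡ ∀x ¬A, De Morgan for ∧/∨):
  (forall y. exists q. (~R(y) | ~H(y,q))) | (exists v. forall u. (~H(v,v) | ~H(v,u))) & (exists p. ~H(p,p))
Pull the quantifiers to the front (each side's bound variable is not free in the other side):
  forall y. exists q. exists v. forall u. exists p. (~R(y) | ~H(y,q) | (~H(v,v) | ~H(v,u)) & ~H(p,p))
The prefix is forall y exists q exists v forall u exists p: 2 universal, 3 existential.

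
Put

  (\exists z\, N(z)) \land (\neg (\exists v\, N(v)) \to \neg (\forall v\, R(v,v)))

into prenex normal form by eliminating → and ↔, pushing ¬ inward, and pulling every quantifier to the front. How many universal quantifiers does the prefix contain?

0

First replace A → B with ¬A ∨ B.
  (\exists z\, N(z)) \land (\neg \neg (\exists v\, N(v)) \lor \neg (\forall v\, R(v,v)))
Push ¬ through the quantifiers and connectives to reach negation normal form:
  (\exists z\, N(z)) \land ((\exists v\, N(v)) \lor (\exists v\, \neg R(v,v)))
Give each quantifier a distinct variable: v↦u1.
  (\exists z\, N(z)) \land ((\exists v\, N(v)) \lor (\exists u1\, \neg R(u1,u1)))
Finally move all quantifiers to the prefix:
  \exists z\, \exists v\, \exists u1\, (N(z) \land (N(v) \lor \neg R(u1,u1)))
The prefix is \exists z \exists v \exists u1: 0 universal, 3 existential.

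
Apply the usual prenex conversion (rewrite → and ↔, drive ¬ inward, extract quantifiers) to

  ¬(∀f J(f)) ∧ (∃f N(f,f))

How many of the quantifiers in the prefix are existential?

2

Push ¬ through the quantifiers and connectives to reach negation normal form:
  (∃f ¬J(f)) ∧ (∃f N(f,f))
Standardize variables apart so no two quantifiers bind the same name: f↦p.
  (∃f ¬J(f)) ∧ (∃p N(p,p))
Extract every quantifier outward, since the variables are now distinct and don't occur free across branches:
  ∃f ∃p (¬J(f) ∧ N(p,p))
The prefix is ∃f ∃p: 0 universal, 2 existential.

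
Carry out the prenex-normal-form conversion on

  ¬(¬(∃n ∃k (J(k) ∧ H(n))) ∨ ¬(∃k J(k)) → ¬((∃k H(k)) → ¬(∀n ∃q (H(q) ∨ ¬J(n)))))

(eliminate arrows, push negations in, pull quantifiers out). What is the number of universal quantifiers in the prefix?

5

First replace A → B with ¬A ∨ B.
  ¬(¬(¬(∃n ∃k (J(k) ∧ H(n))) ∨ ¬(∃k J(k))) ∨ ¬(¬(∃k H(k)) ∨ ¬(∀n ∃q (H(q) ∨ ¬J(n)))))
Push ¬ through the quantifiers and connectives to reach negation normal form:
  ((∀n ∀k (¬J(k) ∨ ¬H(n))) ∨ (∀k ¬J(k))) ∧ ((∀k ¬H(k)) ∨ (∃n ∀q (¬H(q) ∧ J(n))))
Standardize variables apart so no two quantifiers bind the same name: k↦y, k↦r, n↦s.
  ((∀n ∀k (¬J(k) ∨ ¬H(n))) ∨ (∀y ¬J(y))) ∧ ((∀r ¬H(r)) ∨ (∃s ∀q (¬H(q) ∧ J(s))))
Finally move all quantifiers to the prefix:
  ∀n ∀k ∀y ∀r ∃s ∀q ((¬J(k) ∨ ¬H(n) ∨ ¬J(y)) ∧ (¬H(r) ∨ ¬H(q) ∧ J(s)))
The prefix is ∀n ∀k ∀y ∀r ∃s ∀q: 5 universal, 1 existential.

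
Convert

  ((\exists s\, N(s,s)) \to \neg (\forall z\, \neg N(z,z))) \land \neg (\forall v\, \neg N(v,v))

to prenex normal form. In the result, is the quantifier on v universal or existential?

existential

Eliminate → and ↔ using ¬ and ∨.
  (\neg (\exists s\, N(s,s)) \lor \neg (\forall z\, \neg N(z,z))) \land \neg (\forall v\, \neg N(v,v))
Push ¬ through the quantifiers and connectives to reach negation normal form:
  ((\forall s\, \neg N(s,s)) \lor (\exists z\, N(z,z))) \land (\exists v\, N(v,v))
All bound variables are already distinct, so no renaming is needed.
Extract every quantifier outward, since the variables are now distinct and don't occur free across branches:
  \forall s\, \exists z\, \exists v\, ((\neg N(s,s) \lor N(z,z)) \land N(v,v))
The quantifier \forall v sits under an odd number of negations (counting the antecedent side of each →), so it flips to \exists v.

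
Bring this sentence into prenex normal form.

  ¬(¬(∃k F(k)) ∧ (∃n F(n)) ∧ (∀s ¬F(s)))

∃k ∀n ∃s (F(k) ∨ ¬F(n) ∨ F(s))

Move each ¬ inward, flipping quantifiers it crosses:
  (∃k F(k)) ∨ (∀n ¬F(n)) ∨ (∃s F(s))
Finally move all quantifiers to the prefix:
  ∃k ∀n ∃s (F(k) ∨ ¬F(n) ∨ F(s))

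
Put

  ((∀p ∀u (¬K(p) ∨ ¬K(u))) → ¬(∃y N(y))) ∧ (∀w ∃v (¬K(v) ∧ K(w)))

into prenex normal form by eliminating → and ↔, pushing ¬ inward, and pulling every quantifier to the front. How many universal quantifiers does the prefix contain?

2

First replace A → B with ¬A ∨ B.
  (¬(∀p ∀u (¬K(p) ∨ ¬K(u))) ∨ ¬(∃y N(y))) ∧ (∀w ∃v (¬K(v) ∧ K(w)))
Move each ¬ inward, flipping quantifiers it crosses:
  ((∃p ∃u (K(p) ∧ K(u))) ∨ (∀y ¬N(y))) ∧ (∀w ∃v (¬K(v) ∧ K(w)))
Finally move all quantifiers to the prefix:
  ∃p ∃u ∀y ∀w ∃v ((K(p) ∧ K(u) ∨ ¬N(y)) ∧ ¬K(v) ∧ K(w))
The prefix is ∃p ∃u ∀y ∀w ∃v: 2 universal, 3 existential.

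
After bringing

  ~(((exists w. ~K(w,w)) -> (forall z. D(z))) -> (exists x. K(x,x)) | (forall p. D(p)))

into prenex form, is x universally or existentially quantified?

First replace A → B with ¬A ∨ B.
  ~(~(~(exists w. ~K(w,w)) | (forall z. D(z))) | (exists x. K(x,x)) | (forall p. D(p)))
Push ¬ through the quantifiers and connectives to reach negation normal form:
  ((forall w. K(w,w)) | (forall z. D(z))) & (forall x. ~K(x,x)) & (exists p. ~D(p))
All bound variables are already distinct, so no renaming is needed.
Finally move all quantifiers to the prefix:
  forall w. forall z. forall x. exists p. ((K(w,w) | D(z)) & ~K(x,x) & ~D(p))
The quantifier exists x sits under an odd number of negations (counting the antecedent side of each →), so it flips to forall x.

universal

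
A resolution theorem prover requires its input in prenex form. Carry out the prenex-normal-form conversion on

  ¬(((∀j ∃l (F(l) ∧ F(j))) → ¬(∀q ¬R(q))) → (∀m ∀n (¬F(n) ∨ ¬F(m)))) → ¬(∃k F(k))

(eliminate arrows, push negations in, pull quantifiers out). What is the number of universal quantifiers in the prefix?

5

Eliminate → and ↔ using ¬ and ∨.
  ¬¬(¬(¬(∀j ∃l (F(l) ∧ F(j))) ∨ ¬(∀q ¬R(q))) ∨ (∀m ∀n (¬F(n) ∨ ¬F(m)))) ∨ ¬(∃k F(k))
Drive negations inward (¬∀x A ≡ ∃x ¬A, ¬∃x A ≡ ∀x ¬A, De Morgan for ∧/∨):
  (∀j ∃l (F(l) ∧ F(j))) ∧ (∀q ¬R(q)) ∨ (∀m ∀n (¬F(n) ∨ ¬F(m))) ∨ (∀k ¬F(k))
All bound variables are already distinct, so no renaming is needed.
Finally move all quantifiers to the prefix:
  ∀j ∃l ∀q ∀m ∀n ∀k (F(l) ∧ F(j) ∧ ¬R(q) ∨ ¬F(n) ∨ ¬F(m) ∨ ¬F(k))
The prefix is ∀j ∃l ∀q ∀m ∀n ∀k: 5 universal, 1 existential.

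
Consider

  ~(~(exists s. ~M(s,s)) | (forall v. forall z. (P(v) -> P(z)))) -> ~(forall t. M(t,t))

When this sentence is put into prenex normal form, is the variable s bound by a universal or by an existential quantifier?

Rewrite implications/biconditionals: A → B as ¬A ∨ B.
  ~~(~(exists s. ~M(s,s)) | (forall v. forall z. (~P(v) | P(z)))) | ~(forall t. M(t,t))
Drive negations inward (¬∀x A ≡ ∃x ¬A, ¬∃x A ≡ ∀x ¬A, De Morgan for ∧/∨):
  (forall s. M(s,s)) | (forall v. forall z. (~P(v) | P(z))) | (exists t. ~M(t,t))
Pull the quantifiers to the front (each side's bound variable is not free in the other side):
  forall s. forall v. forall z. exists t. (M(s,s) | ~P(v) | P(z) | ~M(t,t))
The quantifier exists s sits under an odd number of negations (counting the antecedent side of each →), so it flips to forall s.

universal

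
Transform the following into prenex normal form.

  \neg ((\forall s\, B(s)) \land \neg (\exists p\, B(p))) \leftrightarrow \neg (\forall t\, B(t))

Eliminate → and ↔ using ¬ and ∨; A ↔ B as (¬A ∨ B) ∧ (¬B ∨ A).
  (\neg \neg ((\forall s\, B(s)) \land \neg (\exists p\, B(p))) \lor \neg (\forall t\, B(t))) \land (\neg \neg (\forall t\, B(t)) \lor \neg ((\forall s\, B(s)) \land \neg (\exists p\, B(p))))
Push ¬ through the quantifiers and connectives to reach negation normal form:
  ((\forall s\, B(s)) \land (\forall p\, \neg B(p)) \lor (\exists t\, \neg B(t))) \land ((\forall t\, B(t)) \lor (\exists s\, \neg B(s)) \lor (\exists p\, B(p)))
Rename bound variables to avoid capture: t↦x, s↦w, p↦y.
  ((\forall s\, B(s)) \land (\forall p\, \neg B(p)) \lor (\exists t\, \neg B(t))) \land ((\forall x\, B(x)) \lor (\exists w\, \neg B(w)) \lor (\exists y\, B(y)))
Pull the quantifiers to the front (each side's bound variable is not free in the other side):
  \forall s\, \forall p\, \exists t\, \forall x\, \exists w\, \exists y\, ((B(s) \land \neg B(p) \lor \neg B(t)) \land (B(x) \lor \neg B(w) \lor B(y)))

\forall s\, \forall p\, \exists t\, \forall x\, \exists w\, \exists y\, ((B(s) \land \neg B(p) \lor \neg B(t)) \land (B(x) \lor \neg B(w) \lor B(y)))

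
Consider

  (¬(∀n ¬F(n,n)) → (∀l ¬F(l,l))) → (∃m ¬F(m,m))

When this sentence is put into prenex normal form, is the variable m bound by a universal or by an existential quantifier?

existential

First replace A → B with ¬A ∨ B.
  ¬(¬¬(∀n ¬F(n,n)) ∨ (∀l ¬F(l,l))) ∨ (∃m ¬F(m,m))
Drive negations inward (¬∀x A ≡ ∃x ¬A, ¬∃x A ≡ ∀x ¬A, De Morgan for ∧/∨):
  (∃n F(n,n)) ∧ (∃l F(l,l)) ∨ (∃m ¬F(m,m))
All bound variables are already distinct, so no renaming is needed.
Finally move all quantifiers to the prefix:
  ∃n ∃l ∃m (F(n,n) ∧ F(l,l) ∨ ¬F(m,m))
The quantifier ∃m sits under an even number of negations (counting the antecedent side of each →), so it remains existential.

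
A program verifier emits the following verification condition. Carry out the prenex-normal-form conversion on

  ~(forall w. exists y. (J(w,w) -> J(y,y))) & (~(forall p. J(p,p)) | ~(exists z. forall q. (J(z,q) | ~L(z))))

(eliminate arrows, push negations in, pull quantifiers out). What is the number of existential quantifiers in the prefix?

3

Rewrite implications/biconditionals: A → B as ¬A ∨ B.
  ~(forall w. exists y. (~J(w,w) | J(y,y))) & (~(forall p. J(p,p)) | ~(exists z. forall q. (J(z,q) | ~L(z))))
Push ¬ through the quantifiers and connectives to reach negation normal form:
  (exists w. forall y. (J(w,w) & ~J(y,y))) & ((exists p. ~J(p,p)) | (forall z. exists q. (~J(z,q) & L(z))))
All bound variables are already distinct, so no renaming is needed.
Extract every quantifier outward, since the variables are now distinct and don't occur free across branches:
  exists w. forall y. exists p. forall z. exists q. (J(w,w) & ~J(y,y) & (~J(p,p) | ~J(z,q) & L(z)))
The prefix is exists w forall y exists p forall z exists q: 2 universal, 3 existential.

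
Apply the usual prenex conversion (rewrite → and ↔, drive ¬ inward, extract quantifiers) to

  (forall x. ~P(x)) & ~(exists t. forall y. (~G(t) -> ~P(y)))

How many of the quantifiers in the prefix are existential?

Eliminate → and ↔ using ¬ and ∨.
  (forall x. ~P(x)) & ~(exists t. forall y. (~~G(t) | ~P(y)))
Move each ¬ inward, flipping quantifiers it crosses:
  (forall x. ~P(x)) & (forall t. exists y. (~G(t) & P(y)))
Finally move all quantifiers to the prefix:
  forall x. forall t. exists y. (~P(x) & ~G(t) & P(y))
The prefix is forall x forall t exists y: 2 universal, 1 existential.

1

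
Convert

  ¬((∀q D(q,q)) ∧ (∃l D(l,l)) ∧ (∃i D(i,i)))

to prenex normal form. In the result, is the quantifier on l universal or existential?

universal

Move each ¬ inward, flipping quantifiers it crosses:
  (∃q ¬D(q,q)) ∨ (∀l ¬D(l,l)) ∨ (∀i ¬D(i,i))
All bound variables are already distinct, so no renaming is needed.
Finally move all quantifiers to the prefix:
  ∃q ∀l ∀i (¬D(q,q) ∨ ¬D(l,l) ∨ ¬D(i,i))
The quantifier ∃l sits under an odd number of negations, so it flips to ∀l.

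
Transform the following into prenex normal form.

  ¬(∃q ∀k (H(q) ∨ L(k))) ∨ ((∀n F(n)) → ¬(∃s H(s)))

∀q ∃k ∃n ∀s (¬H(q) ∧ ¬L(k) ∨ ¬F(n) ∨ ¬H(s))

First replace A → B with ¬A ∨ B.
  ¬(∃q ∀k (H(q) ∨ L(k))) ∨ ¬(∀n F(n)) ∨ ¬(∃s H(s))
Move each ¬ inward, flipping quantifiers it crosses:
  (∀q ∃k (¬H(q) ∧ ¬L(k))) ∨ (∃n ¬F(n)) ∨ (∀s ¬H(s))
Finally move all quantifiers to the prefix:
  ∀q ∃k ∃n ∀s (¬H(q) ∧ ¬L(k) ∨ ¬F(n) ∨ ¬H(s))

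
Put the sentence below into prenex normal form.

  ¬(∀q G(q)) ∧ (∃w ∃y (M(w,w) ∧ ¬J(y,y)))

Drive negations inward (¬∀x A ≡ ∃x ¬A, ¬∃x A ≡ ∀x ¬A, De Morgan for ∧/∨):
  (∃q ¬G(q)) ∧ (∃w ∃y (M(w,w) ∧ ¬J(y,y)))
All bound variables are already distinct, so no renaming is needed.
Extract every quantifier outward, since the variables are now distinct and don't occur free across branches:
  ∃q ∃w ∃y (¬G(q) ∧ M(w,w) ∧ ¬J(y,y))

∃q ∃w ∃y (¬G(q) ∧ M(w,w) ∧ ¬J(y,y))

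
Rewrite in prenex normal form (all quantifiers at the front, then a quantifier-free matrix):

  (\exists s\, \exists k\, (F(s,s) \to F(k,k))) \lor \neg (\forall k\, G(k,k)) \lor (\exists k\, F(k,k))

Rewrite implications/biconditionals: A → B as ¬A ∨ B.
  (\exists s\, \exists k\, (\neg F(s,s) \lor F(k,k))) \lor \neg (\forall k\, G(k,k)) \lor (\exists k\, F(k,k))
Push ¬ through the quantifiers and connectives to reach negation normal form:
  (\exists s\, \exists k\, (\neg F(s,s) \lor F(k,k))) \lor (\exists k\, \neg G(k,k)) \lor (\exists k\, F(k,k))
Rename bound variables to avoid capture: k↦p, k↦y.
  (\exists s\, \exists k\, (\neg F(s,s) \lor F(k,k))) \lor (\exists p\, \neg G(p,p)) \lor (\exists y\, F(y,y))
Finally move all quantifiers to the prefix:
  \exists s\, \exists k\, \exists p\, \exists y\, (\neg F(s,s) \lor F(k,k) \lor \neg G(p,p) \lor F(y,y))

\exists s\, \exists k\, \exists p\, \exists y\, (\neg F(s,s) \lor F(k,k) \lor \neg G(p,p) \lor F(y,y))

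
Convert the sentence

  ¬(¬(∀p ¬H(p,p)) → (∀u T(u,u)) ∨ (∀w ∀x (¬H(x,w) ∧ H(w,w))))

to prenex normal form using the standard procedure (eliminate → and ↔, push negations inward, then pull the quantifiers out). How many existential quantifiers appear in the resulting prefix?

4

First replace A → B with ¬A ∨ B.
  ¬(¬¬(∀p ¬H(p,p)) ∨ (∀u T(u,u)) ∨ (∀w ∀x (¬H(x,w) ∧ H(w,w))))
Push ¬ through the quantifiers and connectives to reach negation normal form:
  (∃p H(p,p)) ∧ (∃u ¬T(u,u)) ∧ (∃w ∃x (H(x,w) ∨ ¬H(w,w)))
All bound variables are already distinct, so no renaming is needed.
Finally move all quantifiers to the prefix:
  ∃p ∃u ∃w ∃x (H(p,p) ∧ ¬T(u,u) ∧ (H(x,w) ∨ ¬H(w,w)))
The prefix is ∃p ∃u ∃w ∃x: 0 universal, 4 existential.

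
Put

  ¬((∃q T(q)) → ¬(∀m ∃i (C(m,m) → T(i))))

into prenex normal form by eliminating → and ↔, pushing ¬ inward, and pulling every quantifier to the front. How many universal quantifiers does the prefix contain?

1

First replace A → B with ¬A ∨ B.
  ¬(¬(∃q T(q)) ∨ ¬(∀m ∃i (¬C(m,m) ∨ T(i))))
Push ¬ through the quantifiers and connectives to reach negation normal form:
  (∃q T(q)) ∧ (∀m ∃i (¬C(m,m) ∨ T(i)))
Finally move all quantifiers to the prefix:
  ∃q ∀m ∃i (T(q) ∧ (¬C(m,m) ∨ T(i)))
The prefix is ∃q ∀m ∃i: 1 universal, 2 existential.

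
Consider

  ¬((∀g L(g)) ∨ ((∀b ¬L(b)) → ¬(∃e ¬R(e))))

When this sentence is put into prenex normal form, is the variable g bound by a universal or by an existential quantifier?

Rewrite implications/biconditionals: A → B as ¬A ∨ B.
  ¬((∀g L(g)) ∨ ¬(∀b ¬L(b)) ∨ ¬(∃e ¬R(e)))
Push ¬ through the quantifiers and connectives to reach negation normal form:
  (∃g ¬L(g)) ∧ (∀b ¬L(b)) ∧ (∃e ¬R(e))
Finally move all quantifiers to the prefix:
  ∃g ∀b ∃e (¬L(g) ∧ ¬L(b) ∧ ¬R(e))
The quantifier ∀g sits under an odd number of negations (counting the antecedent side of each →), so it flips to ∃g.

existential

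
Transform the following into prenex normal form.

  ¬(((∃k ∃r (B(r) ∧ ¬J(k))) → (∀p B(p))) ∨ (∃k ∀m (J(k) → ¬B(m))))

First replace A → B with ¬A ∨ B.
  ¬(¬(∃k ∃r (B(r) ∧ ¬J(k))) ∨ (∀p B(p)) ∨ (∃k ∀m (¬J(k) ∨ ¬B(m))))
Push ¬ through the quantifiers and connectives to reach negation normal form:
  (∃k ∃r (B(r) ∧ ¬J(k))) ∧ (∃p ¬B(p)) ∧ (∀k ∃m (J(k) ∧ B(m)))
Rename bound variables to avoid capture: k↦y1.
  (∃k ∃r (B(r) ∧ ¬J(k))) ∧ (∃p ¬B(p)) ∧ (∀y1 ∃m (J(y1) ∧ B(m)))
Finally move all quantifiers to the prefix:
  ∃k ∃r ∃p ∀y1 ∃m (B(r) ∧ ¬J(k) ∧ ¬B(p) ∧ J(y1) ∧ B(m))

∃k ∃r ∃p ∀y1 ∃m (B(r) ∧ ¬J(k) ∧ ¬B(p) ∧ J(y1) ∧ B(m))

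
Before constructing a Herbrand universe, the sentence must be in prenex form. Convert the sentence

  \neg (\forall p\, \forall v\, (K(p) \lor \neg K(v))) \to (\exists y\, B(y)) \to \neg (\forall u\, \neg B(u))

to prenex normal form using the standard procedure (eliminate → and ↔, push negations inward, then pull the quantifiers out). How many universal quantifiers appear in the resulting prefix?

Eliminate → and ↔ using ¬ and ∨.
  \neg \neg (\forall p\, \forall v\, (K(p) \lor \neg K(v))) \lor \neg (\exists y\, B(y)) \lor \neg (\forall u\, \neg B(u))
Push ¬ through the quantifiers and connectives to reach negation normal form:
  (\forall p\, \forall v\, (K(p) \lor \neg K(v))) \lor (\forall y\, \neg B(y)) \lor (\exists u\, B(u))
Finally move all quantifiers to the prefix:
  \forall p\, \forall v\, \forall y\, \exists u\, (K(p) \lor \neg K(v) \lor \neg B(y) \lor B(u))
The prefix is \forall p \forall v \forall y \exists u: 3 universal, 1 existential.

3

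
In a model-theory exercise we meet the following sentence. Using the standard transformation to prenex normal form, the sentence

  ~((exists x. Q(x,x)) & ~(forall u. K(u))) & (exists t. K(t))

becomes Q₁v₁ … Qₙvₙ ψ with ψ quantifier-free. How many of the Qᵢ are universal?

2

Drive negations inward (¬∀x A ≡ ∃x ¬A, ¬∃x A ≡ ∀x ¬A, De Morgan for ∧/∨):
  ((forall x. ~Q(x,x)) | (forall u. K(u))) & (exists t. K(t))
Finally move all quantifiers to the prefix:
  forall x. forall u. exists t. ((~Q(x,x) | K(u)) & K(t))
The prefix is forall x forall u exists t: 2 universal, 1 existential.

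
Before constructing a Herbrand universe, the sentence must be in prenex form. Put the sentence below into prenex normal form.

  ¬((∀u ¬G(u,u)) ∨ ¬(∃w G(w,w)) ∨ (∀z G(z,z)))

Drive negations inward (¬∀x A ≡ ∃x ¬A, ¬∃x A ≡ ∀x ¬A, De Morgan for ∧/∨):
  (∃u G(u,u)) ∧ (∃w G(w,w)) ∧ (∃z ¬G(z,z))
All bound variables are already distinct, so no renaming is needed.
Finally move all quantifiers to the prefix:
  ∃u ∃w ∃z (G(u,u) ∧ G(w,w) ∧ ¬G(z,z))

∃u ∃w ∃z (G(u,u) ∧ G(w,w) ∧ ¬G(z,z))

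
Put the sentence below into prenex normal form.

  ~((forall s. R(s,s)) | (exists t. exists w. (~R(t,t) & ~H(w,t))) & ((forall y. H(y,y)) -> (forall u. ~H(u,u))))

exists s. forall t. forall w. forall y. exists u. (~R(s,s) & (R(t,t) | H(w,t) | H(y,y) & H(u,u)))

Rewrite implications/biconditionals: A → B as ¬A ∨ B.
  ~((forall s. R(s,s)) | (exists t. exists w. (~R(t,t) & ~H(w,t))) & (~(forall y. H(y,y)) | (forall u. ~H(u,u))))
Drive negations inward (¬∀x A ≡ ∃x ¬A, ¬∃x A ≡ ∀x ¬A, De Morgan for ∧/∨):
  (exists s. ~R(s,s)) & ((forall t. forall w. (R(t,t) | H(w,t))) | (forall y. H(y,y)) & (exists u. H(u,u)))
Pull the quantifiers to the front (each side's bound variable is not free in the other side):
  exists s. forall t. forall w. forall y. exists u. (~R(s,s) & (R(t,t) | H(w,t) | H(y,y) & H(u,u)))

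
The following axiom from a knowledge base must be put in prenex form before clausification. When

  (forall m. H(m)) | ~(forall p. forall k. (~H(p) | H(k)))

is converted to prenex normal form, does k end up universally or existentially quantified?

Move each ¬ inward, flipping quantifiers it crosses:
  (forall m. H(m)) | (exists p. exists k. (H(p) & ~H(k)))
Pull the quantifiers to the front (each side's bound variable is not free in the other side):
  forall m. exists p. exists k. (H(m) | H(p) & ~H(k))
The quantifier forall k sits under an odd number of negations, so it flips to exists k.

existential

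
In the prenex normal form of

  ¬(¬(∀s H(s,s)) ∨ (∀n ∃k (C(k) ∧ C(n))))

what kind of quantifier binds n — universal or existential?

existential

Move each ¬ inward, flipping quantifiers it crosses:
  (∀s H(s,s)) ∧ (∃n ∀k (¬C(k) ∨ ¬C(n)))
Pull the quantifiers to the front (each side's bound variable is not free in the other side):
  ∀s ∃n ∀k (H(s,s) ∧ (¬C(k) ∨ ¬C(n)))
The quantifier ∀n sits under an odd number of negations, so it flips to ∃n.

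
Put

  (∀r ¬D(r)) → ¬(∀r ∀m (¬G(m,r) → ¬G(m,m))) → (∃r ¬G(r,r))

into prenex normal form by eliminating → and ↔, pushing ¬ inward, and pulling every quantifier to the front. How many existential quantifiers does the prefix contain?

Eliminate → and ↔ using ¬ and ∨.
  ¬(∀r ¬D(r)) ∨ ¬¬(∀r ∀m (¬¬G(m,r) ∨ ¬G(m,m))) ∨ (∃r ¬G(r,r))
Push ¬ through the quantifiers and connectives to reach negation normal form:
  (∃r D(r)) ∨ (∀r ∀m (G(m,r) ∨ ¬G(m,m))) ∨ (∃r ¬G(r,r))
Rename bound variables to avoid capture: r↦t, r↦z1.
  (∃r D(r)) ∨ (∀t ∀m (G(m,t) ∨ ¬G(m,m))) ∨ (∃z1 ¬G(z1,z1))
Extract every quantifier outward, since the variables are now distinct and don't occur free across branches:
  ∃r ∀t ∀m ∃z1 (D(r) ∨ G(m,t) ∨ ¬G(m,m) ∨ ¬G(z1,z1))
The prefix is ∃r ∀t ∀m ∃z1: 2 universal, 2 existential.

2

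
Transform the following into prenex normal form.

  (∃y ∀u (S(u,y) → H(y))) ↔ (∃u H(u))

∀y ∃u ∃z1 ∀b ∃c ∀v1 ((S(u,y) ∧ ¬H(y) ∨ H(z1)) ∧ (¬H(b) ∨ ¬S(v1,c) ∨ H(c)))

Eliminate → and ↔ using ¬ and ∨; A ↔ B as (¬A ∨ B) ∧ (¬B ∨ A).
  (¬(∃y ∀u (¬S(u,y) ∨ H(y))) ∨ (∃u H(u))) ∧ (¬(∃u H(u)) ∨ (∃y ∀u (¬S(u,y) ∨ H(y))))
Drive negations inward (¬∀x A ≡ ∃x ¬A, ¬∃x A ≡ ∀x ¬A, De Morgan for ∧/∨):
  ((∀y ∃u (S(u,y) ∧ ¬H(y))) ∨ (∃u H(u))) ∧ ((∀u ¬H(u)) ∨ (∃y ∀u (¬S(u,y) ∨ H(y))))
Rename bound variables to avoid capture: u↦z1, u↦b, y↦c, u↦v1.
  ((∀y ∃u (S(u,y) ∧ ¬H(y))) ∨ (∃z1 H(z1))) ∧ ((∀b ¬H(b)) ∨ (∃c ∀v1 (¬S(v1,c) ∨ H(c))))
Finally move all quantifiers to the prefix:
  ∀y ∃u ∃z1 ∀b ∃c ∀v1 ((S(u,y) ∧ ¬H(y) ∨ H(z1)) ∧ (¬H(b) ∨ ¬S(v1,c) ∨ H(c)))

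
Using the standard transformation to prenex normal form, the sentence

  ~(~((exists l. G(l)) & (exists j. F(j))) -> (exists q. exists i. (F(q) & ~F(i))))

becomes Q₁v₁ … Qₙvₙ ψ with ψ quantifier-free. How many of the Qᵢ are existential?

0

First replace A → B with ¬A ∨ B.
  ~(~~((exists l. G(l)) & (exists j. F(j))) | (exists q. exists i. (F(q) & ~F(i))))
Drive negations inward (¬∀x A ≡ ∃x ¬A, ¬∃x A ≡ ∀x ¬A, De Morgan for ∧/∨):
  ((forall l. ~G(l)) | (forall j. ~F(j))) & (forall q. forall i. (~F(q) | F(i)))
All bound variables are already distinct, so no renaming is needed.
Finally move all quantifiers to the prefix:
  forall l. forall j. forall q. forall i. ((~G(l) | ~F(j)) & (~F(q) | F(i)))
The prefix is forall l forall j forall q forall i: 4 universal, 0 existential.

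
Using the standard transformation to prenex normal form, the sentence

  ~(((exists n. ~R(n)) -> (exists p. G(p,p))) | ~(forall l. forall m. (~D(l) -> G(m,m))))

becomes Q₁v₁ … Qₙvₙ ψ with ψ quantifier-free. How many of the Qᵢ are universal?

3

First replace A → B with ¬A ∨ B.
  ~(~(exists n. ~R(n)) | (exists p. G(p,p)) | ~(forall l. forall m. (~~D(l) | G(m,m))))
Move each ¬ inward, flipping quantifiers it crosses:
  (exists n. ~R(n)) & (forall p. ~G(p,p)) & (forall l. forall m. (D(l) | G(m,m)))
Extract every quantifier outward, since the variables are now distinct and don't occur free across branches:
  exists n. forall p. forall l. forall m. (~R(n) & ~G(p,p) & (D(l) | G(m,m)))
The prefix is exists n forall p forall l forall m: 3 universal, 1 existential.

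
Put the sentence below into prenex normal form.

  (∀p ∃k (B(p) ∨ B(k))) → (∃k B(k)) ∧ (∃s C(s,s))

First replace A → B with ¬A ∨ B.
  ¬(∀p ∃k (B(p) ∨ B(k))) ∨ (∃k B(k)) ∧ (∃s C(s,s))
Move each ¬ inward, flipping quantifiers it crosses:
  (∃p ∀k (¬B(p) ∧ ¬B(k))) ∨ (∃k B(k)) ∧ (∃s C(s,s))
Rename bound variables to avoid capture: k↦r.
  (∃p ∀k (¬B(p) ∧ ¬B(k))) ∨ (∃r B(r)) ∧ (∃s C(s,s))
Pull the quantifiers to the front (each side's bound variable is not free in the other side):
  ∃p ∀k ∃r ∃s (¬B(p) ∧ ¬B(k) ∨ B(r) ∧ C(s,s))

∃p ∀k ∃r ∃s (¬B(p) ∧ ¬B(k) ∨ B(r) ∧ C(s,s))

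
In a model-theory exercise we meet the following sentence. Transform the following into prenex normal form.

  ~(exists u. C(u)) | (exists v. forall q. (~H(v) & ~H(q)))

forall u. exists v. forall q. (~C(u) | ~H(v) & ~H(q))

Push ¬ through the quantifiers and connectives to reach negation normal form:
  (forall u. ~C(u)) | (exists v. forall q. (~H(v) & ~H(q)))
Pull the quantifiers to the front (each side's bound variable is not free in the other side):
  forall u. exists v. forall q. (~C(u) | ~H(v) & ~H(q))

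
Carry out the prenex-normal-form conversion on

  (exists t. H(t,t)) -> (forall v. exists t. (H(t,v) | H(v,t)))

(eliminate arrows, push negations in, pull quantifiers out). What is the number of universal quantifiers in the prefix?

Eliminate → and ↔ using ¬ and ∨.
  ~(exists t. H(t,t)) | (forall v. exists t. (H(t,v) | H(v,t)))
Move each ¬ inward, flipping quantifiers it crosses:
  (forall t. ~H(t,t)) | (forall v. exists t. (H(t,v) | H(v,t)))
Standardize variables apart so no two quantifiers bind the same name: t↦x1.
  (forall t. ~H(t,t)) | (forall v. exists x1. (H(x1,v) | H(v,x1)))
Finally move all quantifiers to the prefix:
  forall t. forall v. exists x1. (~H(t,t) | H(x1,v) | H(v,x1))
The prefix is forall t forall v exists x1: 2 universal, 1 existential.

2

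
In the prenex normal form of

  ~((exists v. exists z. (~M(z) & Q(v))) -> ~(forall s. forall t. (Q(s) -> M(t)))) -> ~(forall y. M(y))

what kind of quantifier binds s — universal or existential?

First replace A → B with ¬A ∨ B.
  ~~(~(exists v. exists z. (~M(z) & Q(v))) | ~(forall s. forall t. (~Q(s) | M(t)))) | ~(forall y. M(y))
Move each ¬ inward, flipping quantifiers it crosses:
  (forall v. forall z. (M(z) | ~Q(v))) | (exists s. exists t. (Q(s) & ~M(t))) | (exists y. ~M(y))
All bound variables are already distinct, so no renaming is needed.
Extract every quantifier outward, since the variables are now distinct and don't occur free across branches:
  forall v. forall z. exists s. exists t. exists y. (M(z) | ~Q(v) | Q(s) & ~M(t) | ~M(y))
The quantifier forall s sits under an odd number of negations (counting the antecedent side of each →), so it flips to exists s.

existential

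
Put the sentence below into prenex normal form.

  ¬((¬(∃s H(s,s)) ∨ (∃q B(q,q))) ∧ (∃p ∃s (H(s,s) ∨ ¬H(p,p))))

Push ¬ through the quantifiers and connectives to reach negation normal form:
  (∃s H(s,s)) ∧ (∀q ¬B(q,q)) ∨ (∀p ∀s (¬H(s,s) ∧ H(p,p)))
Standardize variables apart so no two quantifiers bind the same name: s↦x1.
  (∃s H(s,s)) ∧ (∀q ¬B(q,q)) ∨ (∀p ∀x1 (¬H(x1,x1) ∧ H(p,p)))
Pull the quantifiers to the front (each side's bound variable is not free in the other side):
  ∃s ∀q ∀p ∀x1 (H(s,s) ∧ ¬B(q,q) ∨ ¬H(x1,x1) ∧ H(p,p))

∃s ∀q ∀p ∀x1 (H(s,s) ∧ ¬B(q,q) ∨ ¬H(x1,x1) ∧ H(p,p))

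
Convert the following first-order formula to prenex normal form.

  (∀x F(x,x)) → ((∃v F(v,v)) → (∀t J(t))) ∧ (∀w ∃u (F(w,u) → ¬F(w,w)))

∃x ∀v ∀t ∀w ∃u (¬F(x,x) ∨ (¬F(v,v) ∨ J(t)) ∧ (¬F(w,u) ∨ ¬F(w,w)))

Rewrite implications/biconditionals: A → B as ¬A ∨ B.
  ¬(∀x F(x,x)) ∨ (¬(∃v F(v,v)) ∨ (∀t J(t))) ∧ (∀w ∃u (¬F(w,u) ∨ ¬F(w,w)))
Drive negations inward (¬∀x A ≡ ∃x ¬A, ¬∃x A ≡ ∀x ¬A, De Morgan for ∧/∨):
  (∃x ¬F(x,x)) ∨ ((∀v ¬F(v,v)) ∨ (∀t J(t))) ∧ (∀w ∃u (¬F(w,u) ∨ ¬F(w,w)))
Finally move all quantifiers to the prefix:
  ∃x ∀v ∀t ∀w ∃u (¬F(x,x) ∨ (¬F(v,v) ∨ J(t)) ∧ (¬F(w,u) ∨ ¬F(w,w)))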